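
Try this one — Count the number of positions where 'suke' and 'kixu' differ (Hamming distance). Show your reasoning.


Alignment:
Position 1: 's' vs 'k' = DIFFER
Position 2: 'u' vs 'i' = DIFFER
Position 3: 'k' vs 'x' = DIFFER
Position 4: 'e' vs 'u' = DIFFER
Total differences: 4

4


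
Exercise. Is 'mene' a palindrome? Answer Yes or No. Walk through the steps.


Forward: 'mene'
Reversed: 'enem'
They differ.

No


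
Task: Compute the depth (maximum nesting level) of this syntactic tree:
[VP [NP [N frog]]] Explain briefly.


Count bracket nesting levels:
'[' at pos 0: depth = 1
'[' at pos 4: depth = 2
'[' at pos 8: depth = 3
Maximum depth reached: 3

3


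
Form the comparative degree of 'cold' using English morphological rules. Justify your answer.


Apply comparative formation (add -er): 'cold' -> 'colder'.

colder


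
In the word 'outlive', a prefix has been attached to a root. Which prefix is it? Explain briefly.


The word 'outlive' = 'out' (prefix) + 'live' (root). The prefix is 'out'.

out


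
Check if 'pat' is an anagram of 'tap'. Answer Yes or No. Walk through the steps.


Sorted letters of 'pat': 'apt'
Sorted letters of 'tap': 'apt'
They match.

Yes


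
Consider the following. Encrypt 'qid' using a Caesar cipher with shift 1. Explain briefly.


Shift each letter by 1: q -> r, i -> j, d -> e. Result: 'rje'.

rje


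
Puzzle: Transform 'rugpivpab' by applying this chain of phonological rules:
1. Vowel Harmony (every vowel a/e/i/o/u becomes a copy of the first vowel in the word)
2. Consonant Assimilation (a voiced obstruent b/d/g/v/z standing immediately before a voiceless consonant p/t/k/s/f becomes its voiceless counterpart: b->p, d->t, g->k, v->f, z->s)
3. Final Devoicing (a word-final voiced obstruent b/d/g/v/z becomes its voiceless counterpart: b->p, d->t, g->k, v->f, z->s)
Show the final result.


Starting form: 'rugpivpab'
Rule 1: Vowel Harmony: all vowels become 'u' (matching first vowel). 'rugpivpab' -> 'rugpuvpub'
Rule 2: Consonant Assimilation: voiced obstruent before voiceless consonant becomes voiceless ('gp' -> 'kp', 'vp' -> 'fp'). 'rugpuvpub' -> 'rukpufpub'
Rule 3: Final Devoicing: word-final voiced obstruent 'b' becomes voiceless 'p'. 'rukpufpub' -> 'rukpufpup'
Final form: 'rukpufpup'

rukpufpup


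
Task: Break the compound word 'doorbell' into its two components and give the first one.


Split 'doorbell' into 'door' + 'bell'. The first part is 'door'.

door


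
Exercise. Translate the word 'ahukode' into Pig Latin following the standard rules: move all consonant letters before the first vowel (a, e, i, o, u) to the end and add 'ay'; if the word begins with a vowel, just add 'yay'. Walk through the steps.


'ahukode' starts with a vowel, so add 'yay': 'ahukodeyay'.

ahukodeyay


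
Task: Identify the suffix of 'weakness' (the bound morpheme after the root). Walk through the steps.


The word 'weakness' = 'weak' (root) + '-ness' (suffix). The suffix is '-ness'.

ness


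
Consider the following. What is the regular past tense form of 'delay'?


Apply rule: Add -ed. 'delay' becomes 'delayed'.

delayed


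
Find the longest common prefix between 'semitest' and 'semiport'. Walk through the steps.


Compare from the start: 4 characters match: 'semi'. Mismatch at position 5: 't' vs 'p'.

semi


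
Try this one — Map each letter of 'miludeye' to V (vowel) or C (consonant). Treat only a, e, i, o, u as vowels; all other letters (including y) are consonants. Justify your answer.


Letter mapping: m = C, i = V, l = C, u = V, d = C, e = V, y = C, e = V.

CVCVCVCV


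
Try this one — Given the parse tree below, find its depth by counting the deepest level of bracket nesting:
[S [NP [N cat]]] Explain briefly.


Count bracket nesting levels:
'[' at pos 0: depth = 1
'[' at pos 3: depth = 2
'[' at pos 7: depth = 3
Maximum depth reached: 3

3


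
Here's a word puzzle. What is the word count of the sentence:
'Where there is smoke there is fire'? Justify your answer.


Split into words: Where | there | is | smoke | there | is | fire = 7 words.

7


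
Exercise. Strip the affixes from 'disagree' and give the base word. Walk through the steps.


Remove prefix 'dis' from 'disagree' to get root 'agree'.

agree


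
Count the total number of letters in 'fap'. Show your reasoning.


Spell out 'fap' and number each letter: f(1), a(2), p(3). Total: 3 letters.

3


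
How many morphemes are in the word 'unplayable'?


Decomposition: un- (prefix) + play (root) + -able (suffix) = 3 morpheme(s)

3 morphemes


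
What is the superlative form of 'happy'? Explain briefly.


Apply superlative formation (consonant + y: change y to i, add -est): 'happy' -> 'happiest'.

happiest


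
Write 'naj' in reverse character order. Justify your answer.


Reverse 'naj' character by character: 'jan'.

jan


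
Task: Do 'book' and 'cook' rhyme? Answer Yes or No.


Rime (stressed vowel + following sounds) of 'book': -ook = /ʊk/
Rime of 'cook': -ook = /ʊk/
/ʊk/ and /ʊk/ are the same ending sound, so the words rhyme.

Yes


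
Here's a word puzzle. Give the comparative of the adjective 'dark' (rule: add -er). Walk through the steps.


Apply comparative formation (add -er): 'dark' -> 'darker'.

darker


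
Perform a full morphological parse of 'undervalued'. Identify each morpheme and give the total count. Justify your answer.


Step 1: Identify prefix: 'under' (meaning: beneath/insufficient)
Step 2: Identify root: 'value'
Step 3: Identify suffix(es): 'ed'
Decomposition: under- (prefix: beneath/insufficient) + value (root) + -ed (suffix: past)
Total morphemes: 3

3 morphemes (under- (prefix: beneath/insufficient) + value (root) + -ed (suffix: past))


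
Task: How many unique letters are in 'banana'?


Unique letters in 'banana': {a, b, n} = 3 distinct letters.

3


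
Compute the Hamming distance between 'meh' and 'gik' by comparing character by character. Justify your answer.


Alignment:
Position 1: 'm' vs 'g' = DIFFER
Position 2: 'e' vs 'i' = DIFFER
Position 3: 'h' vs 'k' = DIFFER
Total differences: 3

3


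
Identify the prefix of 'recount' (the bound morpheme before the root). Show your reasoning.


The word 'recount' = 're' (prefix) + 'count' (root). The prefix is 're'.

re


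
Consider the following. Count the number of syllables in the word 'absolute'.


Break 'absolute' into syllables: ab-so-lute -> ab | so | lute = 3 syllables

3 syllables


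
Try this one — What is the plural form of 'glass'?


Apply rule: Add -es (sibilant/fricative ending). 'glass' becomes 'glasses'.

glasses


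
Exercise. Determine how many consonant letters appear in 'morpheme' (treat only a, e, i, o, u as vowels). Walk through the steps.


Consonants in 'morpheme': m, r, p, h, m = 5 consonants.

5


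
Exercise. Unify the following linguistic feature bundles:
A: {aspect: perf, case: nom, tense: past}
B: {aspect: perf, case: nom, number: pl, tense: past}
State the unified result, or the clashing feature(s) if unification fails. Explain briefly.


Compare features:
aspect: A=perf vs B=perf -> unified: perf
case: A=nom vs B=nom -> unified: nom
number: A=_ vs B=pl -> unified: pl
tense: A=past vs B=past -> unified: past
No clashes found.

Unified: {aspect: perf, case: nom, number: pl, tense: past}


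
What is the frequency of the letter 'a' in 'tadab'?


Letter 'a' in 'tadab': found at position(s) 2, 4 = 2 occurrence(s).

2


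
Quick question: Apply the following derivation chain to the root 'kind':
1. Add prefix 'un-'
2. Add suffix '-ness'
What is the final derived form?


Step 1: Add prefix 'un-' to 'kind' = 'unkind'
Step 2: Add suffix '-ness' to 'unkind' = 'unkindness'

unkindness


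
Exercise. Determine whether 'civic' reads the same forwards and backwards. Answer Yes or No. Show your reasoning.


Forward: 'civic'
Reversed: 'civic'
They are identical.

Yes


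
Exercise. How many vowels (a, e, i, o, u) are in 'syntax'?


Vowels in 'syntax': a = 1 vowels.

1


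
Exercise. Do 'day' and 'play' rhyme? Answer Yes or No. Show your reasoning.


Rime (stressed vowel + following sounds) of 'day': -ay = /eɪ/
Rime of 'play': -ay = /eɪ/
/eɪ/ and /eɪ/ are the same ending sound, so the words rhyme.

Yes


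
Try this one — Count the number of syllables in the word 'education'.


Break 'education' into syllables: ed-u-ca-tion -> ed | u | ca | tion = 4 syllables

4 syllables


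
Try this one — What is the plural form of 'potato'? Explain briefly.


Apply rule: Add -es (consonant + o). 'potato' becomes 'potatoes'.

potatoes


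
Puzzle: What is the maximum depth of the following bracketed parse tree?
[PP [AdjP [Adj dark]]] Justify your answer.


Count bracket nesting levels:
'[' at pos 0: depth = 1
'[' at pos 4: depth = 2
'[' at pos 10: depth = 3
Maximum depth reached: 3

3


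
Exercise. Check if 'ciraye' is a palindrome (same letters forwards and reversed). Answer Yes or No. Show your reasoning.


Forward: 'ciraye'
Reversed: 'eyaric'
They differ.

No


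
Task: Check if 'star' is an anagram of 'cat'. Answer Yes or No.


Sorted letters of 'star': 'arst'
Sorted letters of 'cat': 'act'
They do not match.

No


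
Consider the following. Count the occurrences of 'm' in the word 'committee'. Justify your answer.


Letter 'm' in 'committee': found at position(s) 3, 4 = 2 occurrence(s).

2


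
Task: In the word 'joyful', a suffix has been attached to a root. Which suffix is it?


The word 'joyful' = 'joy' (root) + '-ful' (suffix). The suffix is '-ful'.

ful


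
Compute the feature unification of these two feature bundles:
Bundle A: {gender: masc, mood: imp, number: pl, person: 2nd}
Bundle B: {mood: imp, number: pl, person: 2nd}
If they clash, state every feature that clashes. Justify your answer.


Compare features:
gender: A=masc vs B=_ -> unified: masc
mood: A=imp vs B=imp -> unified: imp
number: A=pl vs B=pl -> unified: pl
person: A=2nd vs B=2nd -> unified: 2nd
No clashes found.

Unified: {gender: masc, mood: imp, number: pl, person: 2nd}


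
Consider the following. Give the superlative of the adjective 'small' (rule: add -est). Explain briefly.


Apply superlative formation (add -est): 'small' -> 'smallest'.

smallest


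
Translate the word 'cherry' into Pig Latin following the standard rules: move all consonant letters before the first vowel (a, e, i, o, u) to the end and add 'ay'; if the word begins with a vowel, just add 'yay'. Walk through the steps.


'cherry': move consonant cluster 'ch' to end and add 'ay': 'errychay'.

errychay


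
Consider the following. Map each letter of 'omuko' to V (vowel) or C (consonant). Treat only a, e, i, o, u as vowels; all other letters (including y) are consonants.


Letter mapping: o = V, m = C, u = V, k = C, o = V.

VCVCV


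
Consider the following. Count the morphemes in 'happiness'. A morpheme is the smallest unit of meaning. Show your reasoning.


Decomposition: happy (root) + -ness (suffix) = 2 morpheme(s)

2 morphemes


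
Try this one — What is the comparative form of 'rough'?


Apply comparative formation (add -er): 'rough' -> 'rougher'.

rougher


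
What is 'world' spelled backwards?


Reverse 'world' character by character: 'dlrow'.

dlrow


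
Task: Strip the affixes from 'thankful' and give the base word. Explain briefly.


Remove suffix '-ful' from 'thankful' to get root 'thank'.

thank


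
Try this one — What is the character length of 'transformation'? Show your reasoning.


Spell out 'transformation' and number each letter: t(1), r(2), a(3), n(4), s(5), f(6), o(7), r(8), m(9), a(10), t(11), i(12), o(13), n(14). Total: 14 letters.

14


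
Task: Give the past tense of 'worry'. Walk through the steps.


Apply rule: Change -y to -ied. 'worry' becomes 'worried'.

worried


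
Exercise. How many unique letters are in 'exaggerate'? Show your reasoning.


Unique letters in 'exaggerate': {a, e, g, r, t, x} = 6 distinct letters.

6


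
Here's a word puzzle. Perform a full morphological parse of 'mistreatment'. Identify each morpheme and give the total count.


Step 1: Identify prefix: 'mis' (meaning: wrongly)
Step 2: Identify root: 'treat'
Step 3: Identify suffix(es): 'ment'
Decomposition: mis- (prefix: wrongly) + treat (root) + -ment (suffix: action/result)
Total morphemes: 3

3 morphemes (mis- (prefix: wrongly) + treat (root) + -ment (suffix: action/result))


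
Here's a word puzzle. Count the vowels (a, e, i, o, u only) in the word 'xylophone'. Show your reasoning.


Vowels in 'xylophone': o, o, e = 3 vowels.

3


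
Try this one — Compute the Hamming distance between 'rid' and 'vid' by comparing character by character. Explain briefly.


Alignment:
Position 1: 'r' vs 'v' = DIFFER
Position 2: 'i' vs 'i' = match
Position 3: 'd' vs 'd' = match
Total differences: 1

1


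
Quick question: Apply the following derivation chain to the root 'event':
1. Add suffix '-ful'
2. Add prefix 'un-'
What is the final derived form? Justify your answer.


Step 1: Add suffix '-ful' to 'event' = 'eventful'
Step 2: Add prefix 'un-' to 'eventful' = 'uneventful'

uneventful


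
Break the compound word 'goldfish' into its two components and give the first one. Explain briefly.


Split 'goldfish' into 'gold' + 'fish'. The first part is 'gold'.

gold


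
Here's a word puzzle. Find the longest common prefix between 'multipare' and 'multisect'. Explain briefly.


Compare from the start: 5 characters match: 'multi'. Mismatch at position 6: 'p' vs 's'.

multi


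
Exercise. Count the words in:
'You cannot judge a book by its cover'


Split into words: You | cannot | judge | a | book | by | its | cover = 8 words.

8


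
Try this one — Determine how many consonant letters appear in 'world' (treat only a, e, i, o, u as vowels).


Consonants in 'world': w, r, l, d = 4 consonants.

4


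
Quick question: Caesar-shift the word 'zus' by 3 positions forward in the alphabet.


Shift each letter by 3: z -> c, u -> x, s -> v. Result: 'cxv'.

cxv


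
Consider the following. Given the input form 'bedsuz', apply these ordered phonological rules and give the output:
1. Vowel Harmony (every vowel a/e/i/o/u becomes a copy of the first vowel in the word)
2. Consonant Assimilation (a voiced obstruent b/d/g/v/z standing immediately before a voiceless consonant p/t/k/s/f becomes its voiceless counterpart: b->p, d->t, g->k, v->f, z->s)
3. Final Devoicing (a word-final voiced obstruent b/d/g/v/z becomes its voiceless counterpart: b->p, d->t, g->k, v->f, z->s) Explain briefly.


Starting form: 'bedsuz'
Rule 1: Vowel Harmony: all vowels become 'e' (matching first vowel). 'bedsuz' -> 'bedsez'
Rule 2: Consonant Assimilation: voiced obstruent before voiceless consonant becomes voiceless ('ds' -> 'ts'). 'bedsez' -> 'betsez'
Rule 3: Final Devoicing: word-final voiced obstruent 'z' becomes voiceless 's'. 'betsez' -> 'betses'
Final form: 'betses'

betses


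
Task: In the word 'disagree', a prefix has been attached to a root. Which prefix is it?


The word 'disagree' = 'dis' (prefix) + 'agree' (root). The prefix is 'dis'.

dis


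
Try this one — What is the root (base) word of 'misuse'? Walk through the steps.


Remove prefix 'mis' from 'misuse' to get root 'use'.

use


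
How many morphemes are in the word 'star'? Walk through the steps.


Decomposition: star (free morpheme) = 1 morpheme(s)

1 morphemes


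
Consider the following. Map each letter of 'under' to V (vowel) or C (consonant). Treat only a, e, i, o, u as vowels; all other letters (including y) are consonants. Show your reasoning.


Letter mapping: u = V, n = C, d = C, e = V, r = C.

VCCVC


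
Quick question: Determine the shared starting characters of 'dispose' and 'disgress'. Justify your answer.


Compare from the start: 3 characters match: 'dis'. Mismatch at position 4: 'p' vs 'g'.

dis


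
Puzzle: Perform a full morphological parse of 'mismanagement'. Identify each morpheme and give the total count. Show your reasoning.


Step 1: Identify prefix: 'mis' (meaning: wrongly)
Step 2: Identify root: 'manage'
Step 3: Identify suffix(es): 'ment'
Decomposition: mis- (prefix: wrongly) + manage (root) + -ment (suffix: action/result)
Total morphemes: 3

3 morphemes (mis- (prefix: wrongly) + manage (root) + -ment (suffix: action/result))


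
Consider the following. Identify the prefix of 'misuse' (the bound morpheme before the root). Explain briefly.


The word 'misuse' = 'mis' (prefix) + 'use' (root). The prefix is 'mis'.

mis


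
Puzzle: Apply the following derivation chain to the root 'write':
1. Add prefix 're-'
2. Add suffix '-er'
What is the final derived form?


Step 1: Add prefix 're-' to 'write' = 'rewrite'
Step 2: Add suffix '-er' to 'rewrite' = 'rewriter'

rewriter


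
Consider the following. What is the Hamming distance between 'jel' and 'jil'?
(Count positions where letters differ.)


Alignment:
Position 1: 'j' vs 'j' = match
Position 2: 'e' vs 'i' = DIFFER
Position 3: 'l' vs 'l' = match
Total differences: 1

1


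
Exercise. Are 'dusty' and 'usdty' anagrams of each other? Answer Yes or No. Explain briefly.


Sorted letters of 'dusty': 'dstuy'
Sorted letters of 'usdty': 'dstuy'
They match.

Yes


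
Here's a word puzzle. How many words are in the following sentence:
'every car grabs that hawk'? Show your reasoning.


Split into words: every | car | grabs | that | hawk = 5 words.

5


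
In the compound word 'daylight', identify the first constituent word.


Split 'daylight' into 'day' + 'light'. The first part is 'day'.

day


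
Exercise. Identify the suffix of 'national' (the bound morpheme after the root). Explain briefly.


The word 'national' = 'nation' (root) + '-al' (suffix). The suffix is '-al'.

al


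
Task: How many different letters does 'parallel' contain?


Unique letters in 'parallel': {a, e, l, p, r} = 5 distinct letters.

5


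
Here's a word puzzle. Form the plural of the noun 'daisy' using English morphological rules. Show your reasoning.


Apply rule: Change -y to -ies (consonant + y). 'daisy' becomes 'daisies'.

daisies


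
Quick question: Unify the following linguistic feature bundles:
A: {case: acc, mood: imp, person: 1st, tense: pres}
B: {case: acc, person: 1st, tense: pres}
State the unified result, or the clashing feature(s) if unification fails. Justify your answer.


Compare features:
case: A=acc vs B=acc -> unified: acc
mood: A=imp vs B=_ -> unified: imp
person: A=1st vs B=1st -> unified: 1st
tense: A=pres vs B=pres -> unified: pres
No clashes found.

Unified: {case: acc, mood: imp, person: 1st, tense: pres}


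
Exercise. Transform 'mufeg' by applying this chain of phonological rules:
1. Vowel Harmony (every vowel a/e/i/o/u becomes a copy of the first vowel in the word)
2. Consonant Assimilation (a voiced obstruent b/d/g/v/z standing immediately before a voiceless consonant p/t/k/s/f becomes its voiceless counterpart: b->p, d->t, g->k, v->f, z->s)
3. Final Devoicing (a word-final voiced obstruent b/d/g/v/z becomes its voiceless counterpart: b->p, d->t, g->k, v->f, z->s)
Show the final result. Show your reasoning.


Starting form: 'mufeg'
Rule 1: Vowel Harmony: all vowels become 'u' (matching first vowel). 'mufeg' -> 'mufug'
Rule 2: Consonant Assimilation: no voiced obstruent (b/d/g/v/z) stands immediately before a voiceless consonant (p/t/k/s/f). No change.
Rule 3: Final Devoicing: word-final voiced obstruent 'g' becomes voiceless 'k'. 'mufug' -> 'mufuk'
Final form: 'mufuk'

mufuk


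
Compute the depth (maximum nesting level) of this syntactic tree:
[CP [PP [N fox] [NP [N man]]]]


Count bracket nesting levels:
'[' at pos 0: depth = 1
'[' at pos 4: depth = 2
'[' at pos 8: depth = 3
'[' at pos 16: depth = 3
'[' at pos 20: depth = 4
Maximum depth reached: 4

4


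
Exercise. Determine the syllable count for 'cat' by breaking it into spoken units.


Break 'cat' into syllables: cat -> cat = 1 syllable

1 syllable


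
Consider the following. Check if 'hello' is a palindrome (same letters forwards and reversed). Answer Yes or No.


Forward: 'hello'
Reversed: 'olleh'
They differ.

No


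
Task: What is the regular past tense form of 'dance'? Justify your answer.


Apply rule: Add -d (word ends in -e). 'dance' becomes 'danced'.

danced


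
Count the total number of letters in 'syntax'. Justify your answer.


Spell out 'syntax' and number each letter: s(1), y(2), n(3), t(4), a(5), x(6). Total: 6 letters.

6


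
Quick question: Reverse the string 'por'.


Reverse 'por' character by character: 'rop'.

rop


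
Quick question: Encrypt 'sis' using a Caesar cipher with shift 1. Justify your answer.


Shift each letter by 1: s -> t, i -> j, s -> t. Result: 'tjt'.

tjt


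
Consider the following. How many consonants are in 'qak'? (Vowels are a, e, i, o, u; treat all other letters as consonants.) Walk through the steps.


Consonants in 'qak': q, k = 2 consonants.

2


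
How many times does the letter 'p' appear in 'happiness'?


Letter 'p' in 'happiness': found at position(s) 3, 4 = 2 occurrence(s).

2


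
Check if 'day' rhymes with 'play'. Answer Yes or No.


Rime (stressed vowel + following sounds) of 'day': -ay = /eɪ/
Rime of 'play': -ay = /eɪ/
/eɪ/ and /eɪ/ are the same ending sound, so the words rhyme.

Yes


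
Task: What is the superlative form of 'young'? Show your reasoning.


Apply superlative formation (add -est): 'young' -> 'youngest'.

youngest


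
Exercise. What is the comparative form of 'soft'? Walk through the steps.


Apply comparative formation (add -er): 'soft' -> 'softer'.

softer


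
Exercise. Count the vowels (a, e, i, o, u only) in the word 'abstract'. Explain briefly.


Vowels in 'abstract': a, a = 2 vowels.

2


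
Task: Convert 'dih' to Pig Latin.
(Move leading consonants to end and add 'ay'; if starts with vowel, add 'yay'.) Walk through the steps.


'dih': move consonant cluster 'd' to end and add 'ay': 'ihday'.

ihday


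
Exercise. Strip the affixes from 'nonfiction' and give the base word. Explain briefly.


Remove prefix 'non' from 'nonfiction' to get root 'fiction'.

fiction


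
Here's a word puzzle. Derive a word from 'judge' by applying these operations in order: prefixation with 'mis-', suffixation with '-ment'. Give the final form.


Step 1: Add prefix 'mis-' to 'judge' = 'misjudge'
Step 2: Add suffix '-ment' to 'misjudge' = 'misjudgment'

misjudgment


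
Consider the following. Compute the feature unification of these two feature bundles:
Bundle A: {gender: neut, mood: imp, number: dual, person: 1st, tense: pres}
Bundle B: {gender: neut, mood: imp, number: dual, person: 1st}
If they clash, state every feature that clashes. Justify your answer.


Compare features:
gender: A=neut vs B=neut -> unified: neut
mood: A=imp vs B=imp -> unified: imp
number: A=dual vs B=dual -> unified: dual
person: A=1st vs B=1st -> unified: 1st
tense: A=pres vs B=_ -> unified: pres
No clashes found.

Unified: {gender: neut, mood: imp, number: dual, person: 1st, tense: pres}


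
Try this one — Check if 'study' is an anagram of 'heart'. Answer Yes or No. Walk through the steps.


Sorted letters of 'study': 'dstuy'
Sorted letters of 'heart': 'aehrt'
They do not match.

No


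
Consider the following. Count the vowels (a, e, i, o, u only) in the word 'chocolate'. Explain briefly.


Vowels in 'chocolate': o, o, a, e = 4 vowels.

4


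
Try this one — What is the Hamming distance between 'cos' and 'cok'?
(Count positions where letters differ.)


Alignment:
Position 1: 'c' vs 'c' = match
Position 2: 'o' vs 'o' = match
Position 3: 's' vs 'k' = DIFFER
Total differences: 1

1


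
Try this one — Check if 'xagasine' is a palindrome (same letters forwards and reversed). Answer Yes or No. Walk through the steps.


Forward: 'xagasine'
Reversed: 'enisagax'
They differ.

No


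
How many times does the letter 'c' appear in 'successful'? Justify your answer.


Letter 'c' in 'successful': found at position(s) 3, 4 = 2 occurrence(s).

2


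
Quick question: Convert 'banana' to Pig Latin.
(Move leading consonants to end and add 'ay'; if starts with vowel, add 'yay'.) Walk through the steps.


'banana': move consonant cluster 'b' to end and add 'ay': 'ananabay'.

ananabay


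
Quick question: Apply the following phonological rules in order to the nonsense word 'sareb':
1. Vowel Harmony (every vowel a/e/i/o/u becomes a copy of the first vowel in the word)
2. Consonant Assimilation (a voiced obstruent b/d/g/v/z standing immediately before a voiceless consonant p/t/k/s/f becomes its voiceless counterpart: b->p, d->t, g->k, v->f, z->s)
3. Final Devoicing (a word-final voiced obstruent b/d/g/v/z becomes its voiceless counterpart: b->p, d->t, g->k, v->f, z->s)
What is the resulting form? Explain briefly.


Starting form: 'sareb'
Rule 1: Vowel Harmony: all vowels become 'a' (matching first vowel). 'sareb' -> 'sarab'
Rule 2: Consonant Assimilation: no voiced obstruent (b/d/g/v/z) stands immediately before a voiceless consonant (p/t/k/s/f). No change.
Rule 3: Final Devoicing: word-final voiced obstruent 'b' becomes voiceless 'p'. 'sarab' -> 'sarap'
Final form: 'sarap'

sarap


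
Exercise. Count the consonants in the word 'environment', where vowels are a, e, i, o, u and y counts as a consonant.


Consonants in 'environment': n, v, r, n, m, n, t = 7 consonants.

7


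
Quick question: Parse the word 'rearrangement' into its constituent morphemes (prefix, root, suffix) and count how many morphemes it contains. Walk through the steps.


Step 1: Identify prefix: 're' (meaning: again)
Step 2: Identify root: 'arrange'
Step 3: Identify suffix(es): 'ment'
Decomposition: re- (prefix: again) + arrange (root) + -ment (suffix: action/result)
Total morphemes: 3

3 morphemes (re- (prefix: again) + arrange (root) + -ment (suffix: action/result))


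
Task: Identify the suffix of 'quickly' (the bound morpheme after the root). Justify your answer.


The word 'quickly' = 'quick' (root) + '-ly' (suffix). The suffix is '-ly'.

ly


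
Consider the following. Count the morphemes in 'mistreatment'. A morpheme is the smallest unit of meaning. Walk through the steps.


Decomposition: mis- (prefix) + treat (root) + -ment (suffix) = 3 morpheme(s)

3 morphemes


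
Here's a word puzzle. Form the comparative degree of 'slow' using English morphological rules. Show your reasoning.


Apply comparative formation (add -er): 'slow' -> 'slower'.

slower


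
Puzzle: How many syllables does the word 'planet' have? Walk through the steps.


Break 'planet' into syllables: plan-et -> plan | et = 2 syllables

2 syllables


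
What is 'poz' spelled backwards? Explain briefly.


Reverse 'poz' character by character: 'zop'.

zop


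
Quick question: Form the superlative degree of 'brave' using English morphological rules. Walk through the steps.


Apply superlative formation (ends in e: add -st): 'brave' -> 'bravest'.

bravest


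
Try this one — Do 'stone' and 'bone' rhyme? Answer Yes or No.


Rime (stressed vowel + following sounds) of 'stone': -one = /oʊn/
Rime of 'bone': -one = /oʊn/
/oʊn/ and /oʊn/ are the same ending sound, so the words rhyme.

Yes


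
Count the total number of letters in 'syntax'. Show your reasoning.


Spell out 'syntax' and number each letter: s(1), y(2), n(3), t(4), a(5), x(6). Total: 6 letters.

6


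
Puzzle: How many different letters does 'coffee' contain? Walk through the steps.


Unique letters in 'coffee': {c, e, f, o} = 4 distinct letters.

4


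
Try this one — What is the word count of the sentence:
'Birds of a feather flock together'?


Split into words: Birds | of | a | feather | flock | together = 6 words.

6


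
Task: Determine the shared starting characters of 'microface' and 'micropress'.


Compare from the start: 5 characters match: 'micro'. Mismatch at position 6: 'f' vs 'p'.

micro


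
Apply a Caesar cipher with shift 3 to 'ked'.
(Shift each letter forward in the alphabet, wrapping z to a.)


Shift each letter by 3: k -> n, e -> h, d -> g. Result: 'nhg'.

nhg


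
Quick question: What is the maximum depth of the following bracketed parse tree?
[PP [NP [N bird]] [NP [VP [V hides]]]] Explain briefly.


Count bracket nesting levels:
'[' at pos 0: depth = 1
'[' at pos 4: depth = 2
'[' at pos 8: depth = 3
'[' at pos 18: depth = 2
'[' at pos 22: depth = 3
'[' at pos 26: depth = 4
Maximum depth reached: 4

4


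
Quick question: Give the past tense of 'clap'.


Apply rule: Double final consonant and add -ed. 'clap' becomes 'clapped'.

clapped


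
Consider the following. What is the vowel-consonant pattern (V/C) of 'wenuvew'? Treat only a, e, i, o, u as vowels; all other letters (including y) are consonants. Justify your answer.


Letter mapping: w = C, e = V, n = C, u = V, v = C, e = V, w = C.

CVCVCVC


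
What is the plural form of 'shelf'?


Apply rule: Change -f to -ves. 'shelf' becomes 'shelves'.

shelves


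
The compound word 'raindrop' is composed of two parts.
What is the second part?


Split 'raindrop' into 'rain' + 'drop'. The second part is 'drop'.

drop


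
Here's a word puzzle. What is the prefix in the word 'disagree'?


The word 'disagree' = 'dis' (prefix) + 'agree' (root). The prefix is 'dis'.

dis


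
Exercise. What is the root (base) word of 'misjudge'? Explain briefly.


Remove prefix 'mis' from 'misjudge' to get root 'judge'.

judge


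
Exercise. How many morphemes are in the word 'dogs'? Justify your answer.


Decomposition: dog (root) + -s (plural) = 2 morpheme(s)

2 morphemes


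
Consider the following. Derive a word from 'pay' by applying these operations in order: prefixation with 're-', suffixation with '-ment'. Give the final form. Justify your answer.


Step 1: Add prefix 're-' to 'pay' = 'repay'
Step 2: Add suffix '-ment' to 'repay' = 'repayment'

repayment


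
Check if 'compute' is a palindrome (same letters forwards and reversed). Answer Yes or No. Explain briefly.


Forward: 'compute'
Reversed: 'etupmoc'
They differ.

No


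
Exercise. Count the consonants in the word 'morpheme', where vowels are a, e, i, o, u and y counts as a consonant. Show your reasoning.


Consonants in 'morpheme': m, r, p, h, m = 5 consonants.

5


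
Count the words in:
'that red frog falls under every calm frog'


Split into words: that | red | frog | falls | under | every | calm | frog = 8 words.

8


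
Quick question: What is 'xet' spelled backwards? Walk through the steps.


Reverse 'xet' character by character: 'tex'.

tex


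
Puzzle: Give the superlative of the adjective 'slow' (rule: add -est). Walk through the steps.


Apply superlative formation (add -est): 'slow' -> 'slowest'.

slowest


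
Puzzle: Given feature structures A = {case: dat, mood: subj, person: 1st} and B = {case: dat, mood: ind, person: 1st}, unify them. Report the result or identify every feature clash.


Compare features:
case: A=dat vs B=dat -> unified: dat
mood: A=subj vs B=ind -> CLASH
person: A=1st vs B=1st -> unified: 1st
Clash detected on feature 'mood' (subj vs ind); unification fails.

CLASH on 'mood' (subj vs ind)


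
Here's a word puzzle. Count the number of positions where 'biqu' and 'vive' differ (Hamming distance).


Alignment:
Position 1: 'b' vs 'v' = DIFFER
Position 2: 'i' vs 'i' = match
Position 3: 'q' vs 'v' = DIFFER
Position 4: 'u' vs 'e' = DIFFER
Total differences: 3

3


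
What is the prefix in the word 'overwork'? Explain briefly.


The word 'overwork' = 'over' (prefix) + 'work' (root). The prefix is 'over'.

over


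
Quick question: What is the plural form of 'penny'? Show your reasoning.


Apply rule: Change -y to -ies (consonant + y). 'penny' becomes 'pennies'.

pennies


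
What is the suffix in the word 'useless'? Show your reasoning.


The word 'useless' = 'use' (root) + '-less' (suffix). The suffix is '-less'.

less


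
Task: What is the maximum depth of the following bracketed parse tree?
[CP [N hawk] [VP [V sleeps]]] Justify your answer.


Count bracket nesting levels:
'[' at pos 0: depth = 1
'[' at pos 4: depth = 2
'[' at pos 13: depth = 2
'[' at pos 17: depth = 3
Maximum depth reached: 3

3


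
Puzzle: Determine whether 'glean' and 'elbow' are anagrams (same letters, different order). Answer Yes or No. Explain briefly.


Sorted letters of 'glean': 'aegln'
Sorted letters of 'elbow': 'below'
They do not match.

No


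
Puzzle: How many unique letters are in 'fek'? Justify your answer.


Unique letters in 'fek': {e, f, k} = 3 distinct letters.

3


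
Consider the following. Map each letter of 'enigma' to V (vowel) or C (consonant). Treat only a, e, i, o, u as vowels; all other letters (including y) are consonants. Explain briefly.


Letter mapping: e = V, n = C, i = V, g = C, m = C, a = V.

VCVCCV


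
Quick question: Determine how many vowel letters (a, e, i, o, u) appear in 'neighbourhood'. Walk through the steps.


Vowels in 'neighbourhood': e, i, o, u, o, o = 6 vowels.

6


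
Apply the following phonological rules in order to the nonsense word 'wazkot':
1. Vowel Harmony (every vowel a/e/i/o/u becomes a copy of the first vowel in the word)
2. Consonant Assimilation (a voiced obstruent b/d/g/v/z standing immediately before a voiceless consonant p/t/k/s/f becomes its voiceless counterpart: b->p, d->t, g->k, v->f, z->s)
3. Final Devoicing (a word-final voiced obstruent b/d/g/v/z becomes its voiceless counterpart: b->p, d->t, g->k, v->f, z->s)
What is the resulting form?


Starting form: 'wazkot'
Rule 1: Vowel Harmony: all vowels become 'a' (matching first vowel). 'wazkot' -> 'wazkat'
Rule 2: Consonant Assimilation: voiced obstruent before voiceless consonant becomes voiceless ('zk' -> 'sk'). 'wazkat' -> 'waskat'
Rule 3: Final Devoicing: final consonant 't' is not one of the voiced obstruents b/d/g/v/z. No change.
Final form: 'waskat'

waskat


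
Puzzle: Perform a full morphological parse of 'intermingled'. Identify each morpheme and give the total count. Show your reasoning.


Step 1: Identify prefix: 'inter' (meaning: between)
Step 2: Identify root: 'mingle'
Step 3: Identify suffix(es): 'ed'
Decomposition: inter- (prefix: between) + mingle (root) + -ed (suffix: past)
Total morphemes: 3

3 morphemes (inter- (prefix: between) + mingle (root) + -ed (suffix: past))


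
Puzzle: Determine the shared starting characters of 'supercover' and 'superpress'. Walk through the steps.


Compare from the start: 5 characters match: 'super'. Mismatch at position 6: 'c' vs 'p'.

super


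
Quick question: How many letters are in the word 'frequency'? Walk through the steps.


Spell out 'frequency' and number each letter: f(1), r(2), e(3), q(4), u(5), e(6), n(7), c(8), y(9). Total: 9 letters.

9


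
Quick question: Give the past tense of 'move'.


Apply rule: Add -d (word ends in -e). 'move' becomes 'moved'.

moved


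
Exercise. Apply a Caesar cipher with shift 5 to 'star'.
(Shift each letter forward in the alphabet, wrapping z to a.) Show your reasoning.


Shift each letter by 5: s -> x, t -> y, a -> f, r -> w. Result: 'xyfw'.

xyfw


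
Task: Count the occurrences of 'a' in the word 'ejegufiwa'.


Letter 'a' in 'ejegufiwa': found at position(s) 9 = 1 occurrence(s).

1


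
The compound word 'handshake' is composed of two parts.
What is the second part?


Split 'handshake' into 'hand' + 'shake'. The second part is 'shake'.

shake


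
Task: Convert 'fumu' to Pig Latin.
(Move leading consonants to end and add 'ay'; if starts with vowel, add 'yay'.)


'fumu': move consonant cluster 'f' to end and add 'ay': 'umufay'.

umufay


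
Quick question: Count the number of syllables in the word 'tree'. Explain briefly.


Break 'tree' into syllables: tree -> tree = 1 syllable

1 syllable


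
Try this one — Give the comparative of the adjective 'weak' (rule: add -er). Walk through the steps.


Apply comparative formation (add -er): 'weak' -> 'weaker'.

weaker


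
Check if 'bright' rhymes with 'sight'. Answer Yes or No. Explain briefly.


Rime (stressed vowel + following sounds) of 'bright': -ight = /aɪt/
Rime of 'sight': -ight = /aɪt/
/aɪt/ and /aɪt/ are the same ending sound, so the words rhyme.

Yes


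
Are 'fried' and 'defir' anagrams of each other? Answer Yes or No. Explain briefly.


Sorted letters of 'fried': 'defir'
Sorted letters of 'defir': 'defir'
They match.

Yes


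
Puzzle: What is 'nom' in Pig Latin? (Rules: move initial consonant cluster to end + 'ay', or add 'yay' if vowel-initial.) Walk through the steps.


'nom': move consonant cluster 'n' to end and add 'ay': 'omnay'.

omnay


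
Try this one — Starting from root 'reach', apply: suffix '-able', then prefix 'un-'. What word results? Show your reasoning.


Step 1: Add suffix '-able' to 'reach' = 'reachable'
Step 2: Add prefix 'un-' to 'reachable' = 'unreachable'

unreachable


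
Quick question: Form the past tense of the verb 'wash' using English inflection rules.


Apply rule: Add -ed. 'wash' becomes 'washed'.

washed


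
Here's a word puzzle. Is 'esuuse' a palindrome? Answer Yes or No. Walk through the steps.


Forward: 'esuuse'
Reversed: 'esuuse'
They are identical.

Yes


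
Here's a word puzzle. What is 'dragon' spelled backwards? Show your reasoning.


Reverse 'dragon' character by character: 'nogard'.

nogard


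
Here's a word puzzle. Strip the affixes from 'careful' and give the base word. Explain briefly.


Remove suffix '-ful' from 'careful' to get root 'care'.

care


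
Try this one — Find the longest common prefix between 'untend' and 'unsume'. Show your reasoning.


Compare from the start: 2 characters match: 'un'. Mismatch at position 3: 't' vs 's'.

un


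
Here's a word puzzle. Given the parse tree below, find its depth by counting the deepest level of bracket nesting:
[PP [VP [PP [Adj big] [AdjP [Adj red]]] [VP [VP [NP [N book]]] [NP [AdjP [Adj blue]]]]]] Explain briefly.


Count bracket nesting levels:
'[' at pos 0: depth = 1
'[' at pos 4: depth = 2
'[' at pos 8: depth = 3
'[' at pos 12: depth = 4
'[' at pos 22: depth = 4
'[' at pos 28: depth = 5
'[' at pos 40: depth = 3
'[' at pos 44: depth = 4
'[' at pos 48: depth = 5
'[' at pos 52: depth = 6
'[' at pos 63: depth = 4
'[' at pos 67: depth = 5
'[' at pos 73: depth = 6
Maximum depth reached: 6

6


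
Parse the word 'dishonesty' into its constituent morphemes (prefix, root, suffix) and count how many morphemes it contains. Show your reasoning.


Step 1: Identify prefix: 'dis' (meaning: not/apart)
Step 2: Identify root: 'honest'
Step 3: Identify suffix(es): 'y'
Decomposition: dis- (prefix: not/apart) + honest (root) + -y (suffix: quality)
Total morphemes: 3

3 morphemes (dis- (prefix: not/apart) + honest (root) + -y (suffix: quality))


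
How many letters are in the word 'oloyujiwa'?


Spell out 'oloyujiwa' and number each letter: o(1), l(2), o(3), y(4), u(5), j(6), i(7), w(8), a(9). Total: 9 letters.

9


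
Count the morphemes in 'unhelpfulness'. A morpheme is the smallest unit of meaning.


Decomposition: un- (prefix) + help (root) + -ful (suffix) + -ness (suffix) = 4 morpheme(s)

4 morphemes


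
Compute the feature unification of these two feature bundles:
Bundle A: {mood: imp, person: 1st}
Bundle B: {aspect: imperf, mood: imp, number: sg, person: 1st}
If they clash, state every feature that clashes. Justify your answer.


Compare features:
aspect: A=_ vs B=imperf -> unified: imperf
mood: A=imp vs B=imp -> unified: imp
number: A=_ vs B=sg -> unified: sg
person: A=1st vs B=1st -> unified: 1st
No clashes found.

Unified: {aspect: imperf, mood: imp, number: sg, person: 1st}
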